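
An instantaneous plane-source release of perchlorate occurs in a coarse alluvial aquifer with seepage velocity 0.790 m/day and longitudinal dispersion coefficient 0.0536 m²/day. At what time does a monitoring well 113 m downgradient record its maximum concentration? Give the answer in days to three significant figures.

For the 1D instantaneous-source solution, setting ∂C/∂t = 0 at fixed x gives v²t² + 2Dt − x² = 0, so t = (√(D² + v²x²) − D)/v².
√(D² + v²x²) = √(0.0536² + 0.790² × 113²) = 89.27; v² = 0.6241.
t = (89.27 − 0.0536)/0.6241 = 143 days (vs. the pure-advection estimate x/v = 143 d).

143 days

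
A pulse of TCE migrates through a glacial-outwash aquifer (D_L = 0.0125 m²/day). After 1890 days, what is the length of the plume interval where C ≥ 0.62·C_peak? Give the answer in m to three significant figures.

The plume is Gaussian with σ = √(2Dt) = √(2 × 0.0125 × 1890) = 6.874 m.
C/C_peak = exp(−Δx²/(2σ²)) = 0.62 ⇒ Δx = σ·√(−2 ln 0.62) = 6.874 × 0.9778 = 6.721 m.
Width = 2Δx = 13.4 m.

13.4 m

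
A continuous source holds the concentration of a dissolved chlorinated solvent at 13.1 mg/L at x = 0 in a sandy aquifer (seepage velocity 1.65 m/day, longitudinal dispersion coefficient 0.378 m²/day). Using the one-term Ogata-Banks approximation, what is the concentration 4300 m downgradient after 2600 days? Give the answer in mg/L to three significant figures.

For a continuous step input, C/C₀ ≈ ½·erfc((x−vt)/(2√(Dt))).
vt = 1.65 × 2600 = 4290 m and 2√(Dt) = 2√(0.378 × 2600) = 62.70 m.
Argument (x−vt)/(2√(Dt)) = (4300 − 4290)/62.70 = 0.1595; ½·erfc(0.1595) = 0.4108.
C = 13.1 × 0.4108 = 5.38 mg/L.

5.38 mg/L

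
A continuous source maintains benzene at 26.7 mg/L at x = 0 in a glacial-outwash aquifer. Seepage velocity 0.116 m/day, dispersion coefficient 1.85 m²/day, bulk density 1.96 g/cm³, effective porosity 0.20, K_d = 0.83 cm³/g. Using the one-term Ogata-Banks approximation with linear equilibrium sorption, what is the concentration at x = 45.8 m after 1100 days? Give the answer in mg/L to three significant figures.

1.76 mg/L

Retardation factor R = 1 + ρ_b·K_d/n = 1 + 1.96 × 0.83/0.20 = 9.134.
Sorption retards both mechanisms: v_R = v/R = 0.01270 m/day, D_R = D/R = 0.2025 m²/day.
v_R·t = 0.01270 × 1100 = 13.97 m; 2√(D_R t) = 29.85 m; argument = (45.8 − 13.97)/29.85 = 1.066.
C = C₀ × ½·erfc(1.066) = 26.7 × 0.06583 = 1.76 mg/L.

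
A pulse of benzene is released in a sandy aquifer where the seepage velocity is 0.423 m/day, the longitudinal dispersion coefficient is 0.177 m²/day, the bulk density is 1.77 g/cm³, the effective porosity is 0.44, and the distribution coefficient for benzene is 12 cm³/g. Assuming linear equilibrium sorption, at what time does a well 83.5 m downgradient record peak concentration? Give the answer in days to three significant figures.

9680 days

Retardation factor R = 1 + ρ_b·K_d/n = 1 + 1.77 × 12/0.44 = 49.27.
Sorption retards both mechanisms: v_R = v/R = 0.008585 m/day, D_R = D/R = 0.003592 m²/day.
Peak time from v_R²t² + 2D_R t − x² = 0: t = (√(D_R² + v_R²x²) − D_R)/v_R².
√(D_R² + v_R²x²) = √(0.003592² + 0.008585² × 83.5²) = 0.7169; v_R² = 7.370e-05.
t = (0.7169 − 0.003592)/7.370e-05 = 9680 days.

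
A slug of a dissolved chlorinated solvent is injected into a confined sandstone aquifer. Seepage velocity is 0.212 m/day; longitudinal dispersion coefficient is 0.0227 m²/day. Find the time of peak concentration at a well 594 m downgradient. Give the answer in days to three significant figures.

For the 1D instantaneous-source solution, setting ∂C/∂t = 0 at fixed x gives v²t² + 2Dt − x² = 0, so t = (√(D² + v²x²) − D)/v².
√(D² + v²x²) = √(0.0227² + 0.212² × 594²) = 125.9; v² = 0.044944.
t = (125.9 − 0.0227)/0.044944 = 2800 days (vs. the pure-advection estimate x/v = 2800 d).

2800 days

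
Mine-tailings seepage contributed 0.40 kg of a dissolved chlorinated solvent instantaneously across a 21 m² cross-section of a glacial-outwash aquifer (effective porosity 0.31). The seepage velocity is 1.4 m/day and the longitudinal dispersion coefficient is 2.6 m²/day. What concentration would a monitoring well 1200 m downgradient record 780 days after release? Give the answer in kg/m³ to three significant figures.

For an instantaneous plane source, C(x,t) = M/(n_e·A·√(4πDt)) · exp(−(x−vt)²/(4Dt)), with n_e·A the pore (flow) area.
Plume center vt = 1.4 × 780 = 1092 m, so the well at 1200 m is 108 m downgradient of the peak.
√(4πDt) = 159.6 m, giving peak height M/(n_e·A·√(4πDt)) = 0.40/(0.31 × 21 × 159.6) = 0.0003850 kg/m³.
(x−vt)²/(4Dt) = (108)²/(4 × 2.6 × 780) = 1.438; exp(−1.438) = 0.2374.
C = 0.0003850 × 0.2374 = 9.14e-05 kg/m³.

9.14e-05 kg/m³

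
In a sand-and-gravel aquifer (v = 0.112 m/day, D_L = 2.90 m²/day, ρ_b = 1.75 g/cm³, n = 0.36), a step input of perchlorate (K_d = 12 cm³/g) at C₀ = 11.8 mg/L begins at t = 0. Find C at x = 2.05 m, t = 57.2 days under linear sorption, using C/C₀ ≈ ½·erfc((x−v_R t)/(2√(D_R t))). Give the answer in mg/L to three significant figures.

Retardation factor R = 1 + ρ_b·K_d/n = 1 + 1.75 × 12/0.36 = 59.33.
Sorption retards both mechanisms: v_R = v/R = 0.001888 m/day, D_R = D/R = 0.04888 m²/day.
v_R·t = 0.001888 × 57.2 = 0.1079936 m; 2√(D_R t) = 3.344 m; argument = (2.05 − 0.1079936)/3.344 = 0.5807.
C = C₀ × ½·erfc(0.5807) = 11.8 × 0.2058 = 2.43 mg/L.

2.43 mg/L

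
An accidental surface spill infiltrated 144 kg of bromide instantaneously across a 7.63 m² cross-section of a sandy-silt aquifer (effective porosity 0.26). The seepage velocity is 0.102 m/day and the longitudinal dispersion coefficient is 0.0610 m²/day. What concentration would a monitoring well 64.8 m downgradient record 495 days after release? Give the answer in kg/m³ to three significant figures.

For an instantaneous plane source, C(x,t) = M/(n_e·A·√(4πDt)) · exp(−(x−vt)²/(4Dt)), with n_e·A the pore (flow) area.
Plume center vt = 0.102 × 495 = 50.49 m, so the well at 64.8 m is 14.31 m downgradient of the peak.
√(4πDt) = 19.48 m, giving peak height M/(n_e·A·√(4πDt)) = 144/(0.26 × 7.63 × 19.48) = 3.726 kg/m³.
(x−vt)²/(4Dt) = (14.31)²/(4 × 0.0610 × 495) = 1.695; exp(−1.695) = 0.1836.
C = 3.726 × 0.1836 = 0.684 kg/m³.

0.684 kg/m³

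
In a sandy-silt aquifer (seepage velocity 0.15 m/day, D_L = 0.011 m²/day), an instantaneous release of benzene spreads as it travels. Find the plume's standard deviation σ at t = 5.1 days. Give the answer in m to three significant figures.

0.335 m

Dispersive spreading gives a Gaussian with σ² = 2Dt; advection only shifts the center.
σ = √(2 × 0.011 × 5.1) = 0.335 m.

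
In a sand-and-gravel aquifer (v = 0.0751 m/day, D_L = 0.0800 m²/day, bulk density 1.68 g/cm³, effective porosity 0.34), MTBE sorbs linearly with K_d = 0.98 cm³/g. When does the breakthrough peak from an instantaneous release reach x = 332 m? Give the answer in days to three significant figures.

Retardation factor R = 1 + ρ_b·K_d/n = 1 + 1.68 × 0.98/0.34 = 5.842.
Sorption retards both mechanisms: v_R = v/R = 0.01286 m/day, D_R = D/R = 0.01369 m²/day.
Peak time from v_R²t² + 2D_R t − x² = 0: t = (√(D_R² + v_R²x²) − D_R)/v_R².
√(D_R² + v_R²x²) = √(0.01369² + 0.01286² × 332²) = 4.270; v_R² = 0.0001654.
t = (4.270 − 0.01369)/0.0001654 = 25700 days.

25700 days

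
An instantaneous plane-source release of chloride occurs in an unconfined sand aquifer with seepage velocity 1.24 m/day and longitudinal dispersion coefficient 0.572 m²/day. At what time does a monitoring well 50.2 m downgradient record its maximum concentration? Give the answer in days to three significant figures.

40.1 days

For the 1D instantaneous-source solution, setting ∂C/∂t = 0 at fixed x gives v²t² + 2Dt − x² = 0, so t = (√(D² + v²x²) − D)/v².
√(D² + v²x²) = √(0.572² + 1.24² × 50.2²) = 62.25; v² = 1.5376.
t = (62.25 − 0.572)/1.5376 = 40.1 days (vs. the pure-advection estimate x/v = 40.5 d).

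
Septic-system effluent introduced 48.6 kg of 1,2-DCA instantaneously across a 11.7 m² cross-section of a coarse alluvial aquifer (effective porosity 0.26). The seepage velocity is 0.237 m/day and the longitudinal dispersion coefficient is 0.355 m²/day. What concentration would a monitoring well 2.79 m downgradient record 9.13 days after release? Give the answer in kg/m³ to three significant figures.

2.43 kg/m³

For an instantaneous plane source, C(x,t) = M/(n_e·A·√(4πDt)) · exp(−(x−vt)²/(4Dt)), with n_e·A the pore (flow) area.
Plume center vt = 0.237 × 9.13 = 2.16381 m, so the well at 2.79 m is 0.62619 m downgradient of the peak.
√(4πDt) = 6.382 m, giving peak height M/(n_e·A·√(4πDt)) = 48.6/(0.26 × 11.7 × 6.382) = 2.503 kg/m³.
(x−vt)²/(4Dt) = (0.62619)²/(4 × 0.355 × 9.13) = 0.03024; exp(−0.03024) = 0.9702.
C = 2.503 × 0.9702 = 2.43 kg/m³.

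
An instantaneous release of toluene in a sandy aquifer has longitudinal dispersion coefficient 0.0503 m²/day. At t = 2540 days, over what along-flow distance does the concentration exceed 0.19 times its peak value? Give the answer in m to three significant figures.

The plume is Gaussian with σ = √(2Dt) = √(2 × 0.0503 × 2540) = 15.99 m.
C/C_peak = exp(−Δx²/(2σ²)) = 0.19 ⇒ Δx = σ·√(−2 ln 0.19) = 15.99 × 1.822 = 29.13 m.
Width = 2Δx = 58.3 m.

58.3 m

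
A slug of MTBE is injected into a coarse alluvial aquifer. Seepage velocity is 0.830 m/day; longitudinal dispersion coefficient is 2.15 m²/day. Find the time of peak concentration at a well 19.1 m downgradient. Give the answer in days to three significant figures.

For the 1D instantaneous-source solution, setting ∂C/∂t = 0 at fixed x gives v²t² + 2Dt − x² = 0, so t = (√(D² + v²x²) − D)/v².
√(D² + v²x²) = √(2.15² + 0.830² × 19.1²) = 16.00; v² = 0.6889.
t = (16.00 − 2.15)/0.6889 = 20.1 days (vs. the pure-advection estimate x/v = 23.0 d).

20.1 days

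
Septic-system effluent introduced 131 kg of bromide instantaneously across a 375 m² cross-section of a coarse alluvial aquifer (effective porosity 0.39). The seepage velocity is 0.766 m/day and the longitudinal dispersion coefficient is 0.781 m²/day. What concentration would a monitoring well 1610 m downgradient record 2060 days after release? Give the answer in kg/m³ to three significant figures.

0.00537 kg/m³

For an instantaneous plane source, C(x,t) = M/(n_e·A·√(4πDt)) · exp(−(x−vt)²/(4Dt)), with n_e·A the pore (flow) area.
Plume center vt = 0.766 × 2060 = 1577.96 m, so the well at 1610 m is 32.04 m downgradient of the peak.
√(4πDt) = 142.2 m, giving peak height M/(n_e·A·√(4πDt)) = 131/(0.39 × 375 × 142.2) = 0.006299 kg/m³.
(x−vt)²/(4Dt) = (32.04)²/(4 × 0.781 × 2060) = 0.1595; exp(−0.1595) = 0.8526.
C = 0.006299 × 0.8526 = 0.00537 kg/m³.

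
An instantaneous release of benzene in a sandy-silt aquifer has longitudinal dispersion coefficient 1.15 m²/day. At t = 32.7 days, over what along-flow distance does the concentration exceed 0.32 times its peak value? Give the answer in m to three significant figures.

26.2 m

The plume is Gaussian with σ = √(2Dt) = √(2 × 1.15 × 32.7) = 8.672 m.
C/C_peak = exp(−Δx²/(2σ²)) = 0.32 ⇒ Δx = σ·√(−2 ln 0.32) = 8.672 × 1.510 = 13.09 m.
Width = 2Δx = 26.2 m.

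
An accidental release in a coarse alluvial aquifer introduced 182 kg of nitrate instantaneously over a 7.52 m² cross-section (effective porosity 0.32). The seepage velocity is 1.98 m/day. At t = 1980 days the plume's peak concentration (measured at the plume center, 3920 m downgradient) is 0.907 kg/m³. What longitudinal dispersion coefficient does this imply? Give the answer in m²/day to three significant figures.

At the plume center C_max = M/(n_e·A·√(4πDt)), so D = M²/(4πt·(n_e·A·C_max)²).
n_e·A·C_max = 0.32 × 7.52 × 0.907 = 2.183 kg/m.
D = 182²/(4π × 1980 × 2.183²) = 0.279 m²/day.

0.279 m²/day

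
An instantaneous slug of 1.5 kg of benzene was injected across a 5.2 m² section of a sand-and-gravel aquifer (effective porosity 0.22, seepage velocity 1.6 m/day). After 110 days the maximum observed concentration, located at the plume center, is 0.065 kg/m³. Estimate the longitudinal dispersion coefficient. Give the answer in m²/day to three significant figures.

0.294 m²/day

At the plume center C_max = M/(n_e·A·√(4πDt)), so D = M²/(4πt·(n_e·A·C_max)²).
n_e·A·C_max = 0.22 × 5.2 × 0.065 = 0.07436 kg/m.
D = 1.5²/(4π × 110 × 0.07436²) = 0.294 m²/day.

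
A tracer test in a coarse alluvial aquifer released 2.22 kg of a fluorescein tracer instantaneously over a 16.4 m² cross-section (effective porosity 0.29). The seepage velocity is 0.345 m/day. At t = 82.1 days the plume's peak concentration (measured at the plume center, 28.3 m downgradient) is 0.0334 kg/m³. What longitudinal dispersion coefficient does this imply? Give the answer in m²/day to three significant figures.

0.189 m²/day

At the plume center C_max = M/(n_e·A·√(4πDt)), so D = M²/(4πt·(n_e·A·C_max)²).
n_e·A·C_max = 0.29 × 16.4 × 0.0334 = 0.1589 kg/m.
D = 2.22²/(4π × 82.1 × 0.1589²) = 0.189 m²/day.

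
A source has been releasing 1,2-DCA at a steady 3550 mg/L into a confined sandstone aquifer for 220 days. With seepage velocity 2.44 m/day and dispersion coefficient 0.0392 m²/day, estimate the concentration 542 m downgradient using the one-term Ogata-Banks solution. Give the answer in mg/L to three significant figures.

374 mg/L

For a continuous step input, C/C₀ ≈ ½·erfc((x−vt)/(2√(Dt))).
vt = 2.44 × 220 = 536.8 m and 2√(Dt) = 2√(0.0392 × 220) = 5.873 m.
Argument (x−vt)/(2√(Dt)) = (542 − 536.8)/5.873 = 0.8854; ½·erfc(0.8854) = 0.1053.
C = 3550 × 0.1053 = 374 mg/L.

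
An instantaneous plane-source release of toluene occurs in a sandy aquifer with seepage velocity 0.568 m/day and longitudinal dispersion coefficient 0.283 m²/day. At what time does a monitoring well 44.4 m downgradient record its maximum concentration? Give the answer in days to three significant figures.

For the 1D instantaneous-source solution, setting ∂C/∂t = 0 at fixed x gives v²t² + 2Dt − x² = 0, so t = (√(D² + v²x²) − D)/v².
√(D² + v²x²) = √(0.283² + 0.568² × 44.4²) = 25.22; v² = 0.322624.
t = (25.22 − 0.283)/0.322624 = 77.3 days (vs. the pure-advection estimate x/v = 78.2 d).

77.3 days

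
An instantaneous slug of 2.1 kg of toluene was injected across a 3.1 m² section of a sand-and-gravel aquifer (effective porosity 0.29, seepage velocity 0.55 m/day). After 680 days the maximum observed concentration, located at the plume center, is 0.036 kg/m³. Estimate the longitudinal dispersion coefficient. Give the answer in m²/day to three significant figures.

At the plume center C_max = M/(n_e·A·√(4πDt)), so D = M²/(4πt·(n_e·A·C_max)²).
n_e·A·C_max = 0.29 × 3.1 × 0.036 = 0.03236 kg/m.
D = 2.1²/(4π × 680 × 0.03236²) = 0.493 m²/day.

0.493 m²/day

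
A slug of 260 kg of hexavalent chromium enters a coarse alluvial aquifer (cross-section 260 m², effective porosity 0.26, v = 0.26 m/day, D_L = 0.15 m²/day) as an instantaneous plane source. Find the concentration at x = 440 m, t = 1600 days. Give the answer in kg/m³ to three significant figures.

0.0384 kg/m³

For an instantaneous plane source, C(x,t) = M/(n_e·A·√(4πDt)) · exp(−(x−vt)²/(4Dt)), with n_e·A the pore (flow) area.
Plume center vt = 0.26 × 1600 = 416 m, so the well at 440 m is 24 m downgradient of the peak.
√(4πDt) = 54.92 m, giving peak height M/(n_e·A·√(4πDt)) = 260/(0.26 × 260 × 54.92) = 0.07003 kg/m³.
(x−vt)²/(4Dt) = (24)²/(4 × 0.15 × 1600) = 0.6000; exp(−0.6000) = 0.5488.
C = 0.07003 × 0.5488 = 0.0384 kg/m³.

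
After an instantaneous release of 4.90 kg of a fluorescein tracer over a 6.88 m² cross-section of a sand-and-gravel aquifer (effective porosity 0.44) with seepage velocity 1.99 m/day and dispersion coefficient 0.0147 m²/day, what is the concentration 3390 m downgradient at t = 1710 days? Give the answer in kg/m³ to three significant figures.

0.0174 kg/m³

For an instantaneous plane source, C(x,t) = M/(n_e·A·√(4πDt)) · exp(−(x−vt)²/(4Dt)), with n_e·A the pore (flow) area.
Plume center vt = 1.99 × 1710 = 3402.9 m, so the well at 3390 m is 12.9 m upgradient of the peak.
√(4πDt) = 17.77 m, giving peak height M/(n_e·A·√(4πDt)) = 4.90/(0.44 × 6.88 × 17.77) = 0.09109 kg/m³.
(x−vt)²/(4Dt) = (-12.9)²/(4 × 0.0147 × 1710) = 1.655; exp(−1.655) = 0.1911.
C = 0.09109 × 0.1911 = 0.0174 kg/m³.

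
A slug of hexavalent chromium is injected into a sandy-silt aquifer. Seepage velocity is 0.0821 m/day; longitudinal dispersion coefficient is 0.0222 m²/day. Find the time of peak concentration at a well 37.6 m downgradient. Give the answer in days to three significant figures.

For the 1D instantaneous-source solution, setting ∂C/∂t = 0 at fixed x gives v²t² + 2Dt − x² = 0, so t = (√(D² + v²x²) − D)/v².
√(D² + v²x²) = √(0.0222² + 0.0821² × 37.6²) = 3.087; v² = 0.00674041.
t = (3.087 − 0.0222)/0.00674041 = 455 days (vs. the pure-advection estimate x/v = 458 d).

455 days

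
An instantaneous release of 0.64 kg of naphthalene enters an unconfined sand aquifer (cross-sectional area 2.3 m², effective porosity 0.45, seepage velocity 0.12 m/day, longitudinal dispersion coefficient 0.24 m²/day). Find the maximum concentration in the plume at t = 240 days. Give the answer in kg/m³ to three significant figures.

0.0230 kg/m³

The peak of an instantaneous 1D plume sits at x = vt; there the Gaussian factor is 1 and C_max = M/(n_e·A·√(4πDt)), where n_e·A is the pore area the mass is dissolved in.
√(4πDt) = √(4π × 0.24 × 240) = 26.90 m, so C_max = 0.64/(0.45 × 2.3 × 26.90) = 0.0230 kg/m³.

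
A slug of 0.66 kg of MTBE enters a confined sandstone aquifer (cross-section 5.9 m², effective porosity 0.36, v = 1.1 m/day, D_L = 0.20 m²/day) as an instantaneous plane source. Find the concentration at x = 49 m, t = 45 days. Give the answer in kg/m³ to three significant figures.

For an instantaneous plane source, C(x,t) = M/(n_e·A·√(4πDt)) · exp(−(x−vt)²/(4Dt)), with n_e·A the pore (flow) area.
Plume center vt = 1.1 × 45 = 49.5 m, so the well at 49 m is 0.5 m upgradient of the peak.
√(4πDt) = 10.63 m, giving peak height M/(n_e·A·√(4πDt)) = 0.66/(0.36 × 5.9 × 10.63) = 0.02923 kg/m³.
(x−vt)²/(4Dt) = (-0.5)²/(4 × 0.20 × 45) = 0.006944; exp(−0.006944) = 0.9931.
C = 0.02923 × 0.9931 = 0.0290 kg/m³.

0.0290 kg/m³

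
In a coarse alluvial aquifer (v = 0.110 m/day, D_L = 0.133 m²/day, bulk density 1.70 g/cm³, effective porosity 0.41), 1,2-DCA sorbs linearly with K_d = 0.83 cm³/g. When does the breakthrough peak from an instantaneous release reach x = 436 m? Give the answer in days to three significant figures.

Retardation factor R = 1 + ρ_b·K_d/n = 1 + 1.70 × 0.83/0.41 = 4.441.
Sorption retards both mechanisms: v_R = v/R = 0.02477 m/day, D_R = D/R = 0.02995 m²/day.
Peak time from v_R²t² + 2D_R t − x² = 0: t = (√(D_R² + v_R²x²) − D_R)/v_R².
√(D_R² + v_R²x²) = √(0.02995² + 0.02477² × 436²) = 10.80; v_R² = 0.0006136.
t = (10.80 − 0.02995)/0.0006136 = 17600 days.

17600 days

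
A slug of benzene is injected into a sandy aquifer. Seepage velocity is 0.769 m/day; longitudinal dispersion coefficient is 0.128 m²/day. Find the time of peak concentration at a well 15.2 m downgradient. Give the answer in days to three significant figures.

19.6 days

For the 1D instantaneous-source solution, setting ∂C/∂t = 0 at fixed x gives v²t² + 2Dt − x² = 0, so t = (√(D² + v²x²) − D)/v².
√(D² + v²x²) = √(0.128² + 0.769² × 15.2²) = 11.69; v² = 0.591361.
t = (11.69 − 0.128)/0.591361 = 19.6 days (vs. the pure-advection estimate x/v = 19.8 d).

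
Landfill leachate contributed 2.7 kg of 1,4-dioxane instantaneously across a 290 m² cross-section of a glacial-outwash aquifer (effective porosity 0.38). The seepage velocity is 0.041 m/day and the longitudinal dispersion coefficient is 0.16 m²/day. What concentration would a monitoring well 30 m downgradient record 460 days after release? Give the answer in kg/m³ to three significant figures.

For an instantaneous plane source, C(x,t) = M/(n_e·A·√(4πDt)) · exp(−(x−vt)²/(4Dt)), with n_e·A the pore (flow) area.
Plume center vt = 0.041 × 460 = 18.86 m, so the well at 30 m is 11.14 m downgradient of the peak.
√(4πDt) = 30.41 m, giving peak height M/(n_e·A·√(4πDt)) = 2.7/(0.38 × 290 × 30.41) = 0.0008057 kg/m³.
(x−vt)²/(4Dt) = (11.14)²/(4 × 0.16 × 460) = 0.4215; exp(−0.4215) = 0.6561.
C = 0.0008057 × 0.6561 = 0.000529 kg/m³.

0.000529 kg/m³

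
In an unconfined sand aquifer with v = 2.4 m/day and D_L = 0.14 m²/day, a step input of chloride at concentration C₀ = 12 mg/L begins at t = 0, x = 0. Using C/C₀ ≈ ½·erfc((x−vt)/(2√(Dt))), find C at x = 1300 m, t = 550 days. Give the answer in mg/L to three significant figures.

11.4 mg/L

For a continuous step input, C/C₀ ≈ ½·erfc((x−vt)/(2√(Dt))).
vt = 2.4 × 550 = 1320 m and 2√(Dt) = 2√(0.14 × 550) = 17.55 m.
Argument (x−vt)/(2√(Dt)) = (1300 − 1320)/17.55 = -1.140; ½·erfc(-1.140) = 0.9465.
C = 12 × 0.9465 = 11.4 mg/L.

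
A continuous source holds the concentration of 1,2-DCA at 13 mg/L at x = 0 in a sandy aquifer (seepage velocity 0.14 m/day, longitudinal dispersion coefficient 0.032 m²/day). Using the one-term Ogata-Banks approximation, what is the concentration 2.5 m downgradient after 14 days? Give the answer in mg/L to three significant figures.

3.69 mg/L

For a continuous step input, C/C₀ ≈ ½·erfc((x−vt)/(2√(Dt))).
vt = 0.14 × 14 = 1.96 m and 2√(Dt) = 2√(0.032 × 14) = 1.339 m.
Argument (x−vt)/(2√(Dt)) = (2.5 − 1.96)/1.339 = 0.4033; ½·erfc(0.4033) = 0.2842.
C = 13 × 0.2842 = 3.69 mg/L.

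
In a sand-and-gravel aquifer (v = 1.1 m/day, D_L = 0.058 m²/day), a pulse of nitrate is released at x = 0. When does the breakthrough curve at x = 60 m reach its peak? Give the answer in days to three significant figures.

For the 1D instantaneous-source solution, setting ∂C/∂t = 0 at fixed x gives v²t² + 2Dt − x² = 0, so t = (√(D² + v²x²) − D)/v².
√(D² + v²x²) = √(0.058² + 1.1² × 60²) = 66.00; v² = 1.21.
t = (66.00 − 0.058)/1.21 = 54.5 days (vs. the pure-advection estimate x/v = 54.5 d).

54.5 days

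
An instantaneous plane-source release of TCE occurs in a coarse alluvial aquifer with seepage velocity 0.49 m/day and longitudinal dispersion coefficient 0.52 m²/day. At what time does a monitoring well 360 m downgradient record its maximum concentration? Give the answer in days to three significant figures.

For the 1D instantaneous-source solution, setting ∂C/∂t = 0 at fixed x gives v²t² + 2Dt − x² = 0, so t = (√(D² + v²x²) − D)/v².
√(D² + v²x²) = √(0.52² + 0.49² × 360²) = 176.4; v² = 0.2401.
t = (176.4 − 0.52)/0.2401 = 733 days (vs. the pure-advection estimate x/v = 735 d).

733 days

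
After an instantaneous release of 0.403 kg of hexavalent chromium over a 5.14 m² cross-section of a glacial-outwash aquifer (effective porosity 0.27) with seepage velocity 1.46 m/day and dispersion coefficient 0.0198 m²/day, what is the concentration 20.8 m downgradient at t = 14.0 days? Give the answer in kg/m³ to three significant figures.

0.138 kg/m³

For an instantaneous plane source, C(x,t) = M/(n_e·A·√(4πDt)) · exp(−(x−vt)²/(4Dt)), with n_e·A the pore (flow) area.
Plume center vt = 1.46 × 14.0 = 20.44 m, so the well at 20.8 m is 0.36 m downgradient of the peak.
√(4πDt) = 1.866 m, giving peak height M/(n_e·A·√(4πDt)) = 0.403/(0.27 × 5.14 × 1.866) = 0.1556 kg/m³.
(x−vt)²/(4Dt) = (0.36)²/(4 × 0.0198 × 14.0) = 0.1169; exp(−0.1169) = 0.8897.
C = 0.1556 × 0.8897 = 0.138 kg/m³.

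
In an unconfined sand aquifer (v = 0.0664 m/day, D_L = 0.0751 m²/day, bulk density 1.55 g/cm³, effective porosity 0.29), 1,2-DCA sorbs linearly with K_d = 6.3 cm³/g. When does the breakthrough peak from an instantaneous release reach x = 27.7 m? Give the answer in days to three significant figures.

Retardation factor R = 1 + ρ_b·K_d/n = 1 + 1.55 × 6.3/0.29 = 34.67.
Sorption retards both mechanisms: v_R = v/R = 0.001915 m/day, D_R = D/R = 0.002166 m²/day.
Peak time from v_R²t² + 2D_R t − x² = 0: t = (√(D_R² + v_R²x²) − D_R)/v_R².
√(D_R² + v_R²x²) = √(0.002166² + 0.001915² × 27.7²) = 0.05309; v_R² = 3.667e-06.
t = (0.05309 − 0.002166)/3.667e-06 = 13900 days.

13900 days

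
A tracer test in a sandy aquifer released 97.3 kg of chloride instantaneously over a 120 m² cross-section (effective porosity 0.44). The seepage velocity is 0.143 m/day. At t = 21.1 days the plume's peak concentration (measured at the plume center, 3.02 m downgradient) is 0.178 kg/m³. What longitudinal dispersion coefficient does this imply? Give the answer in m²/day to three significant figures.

0.404 m²/day

At the plume center C_max = M/(n_e·A·√(4πDt)), so D = M²/(4πt·(n_e·A·C_max)²).
n_e·A·C_max = 0.44 × 120 × 0.178 = 9.398 kg/m.
D = 97.3²/(4π × 21.1 × 9.398²) = 0.404 m²/day.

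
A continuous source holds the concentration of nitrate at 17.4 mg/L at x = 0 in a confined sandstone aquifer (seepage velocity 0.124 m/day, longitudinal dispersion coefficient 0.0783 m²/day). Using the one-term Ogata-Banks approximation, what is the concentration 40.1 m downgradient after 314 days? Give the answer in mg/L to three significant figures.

7.55 mg/L

For a continuous step input, C/C₀ ≈ ½·erfc((x−vt)/(2√(Dt))).
vt = 0.124 × 314 = 38.936 m and 2√(Dt) = 2√(0.0783 × 314) = 9.917 m.
Argument (x−vt)/(2√(Dt)) = (40.1 − 38.936)/9.917 = 0.1174; ½·erfc(0.1174) = 0.4341.
C = 17.4 × 0.4341 = 7.55 mg/L.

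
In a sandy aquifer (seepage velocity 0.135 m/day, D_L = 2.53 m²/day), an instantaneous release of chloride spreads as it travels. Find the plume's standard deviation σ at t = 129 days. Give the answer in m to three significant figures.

Dispersive spreading gives a Gaussian with σ² = 2Dt; advection only shifts the center.
σ = √(2 × 2.53 × 129) = 25.5 m.

25.5 m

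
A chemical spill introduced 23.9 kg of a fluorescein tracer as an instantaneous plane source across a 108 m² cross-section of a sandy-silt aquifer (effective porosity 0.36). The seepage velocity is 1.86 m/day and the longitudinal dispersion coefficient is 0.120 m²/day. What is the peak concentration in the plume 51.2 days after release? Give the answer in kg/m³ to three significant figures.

The peak of an instantaneous 1D plume sits at x = vt; there the Gaussian factor is 1 and C_max = M/(n_e·A·√(4πDt)), where n_e·A is the pore area the mass is dissolved in.
√(4πDt) = √(4π × 0.120 × 51.2) = 8.787 m, so C_max = 23.9/(0.36 × 108 × 8.787) = 0.0700 kg/m³.

0.0700 kg/m³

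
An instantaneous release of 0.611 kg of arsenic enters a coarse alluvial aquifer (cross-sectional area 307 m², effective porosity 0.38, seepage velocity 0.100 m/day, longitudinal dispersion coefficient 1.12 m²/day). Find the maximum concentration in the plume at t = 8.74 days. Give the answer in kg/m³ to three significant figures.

The peak of an instantaneous 1D plume sits at x = vt; there the Gaussian factor is 1 and C_max = M/(n_e·A·√(4πDt)), where n_e·A is the pore area the mass is dissolved in.
√(4πDt) = √(4π × 1.12 × 8.74) = 11.09 m, so C_max = 0.611/(0.38 × 307 × 11.09) = 0.000472 kg/m³.

0.000472 kg/m³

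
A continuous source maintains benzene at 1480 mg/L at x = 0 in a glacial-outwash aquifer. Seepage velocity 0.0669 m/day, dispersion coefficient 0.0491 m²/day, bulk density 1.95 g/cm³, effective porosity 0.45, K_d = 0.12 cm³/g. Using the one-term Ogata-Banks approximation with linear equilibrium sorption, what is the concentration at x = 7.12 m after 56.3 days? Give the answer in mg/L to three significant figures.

Retardation factor R = 1 + ρ_b·K_d/n = 1 + 1.95 × 0.12/0.45 = 1.520.
Sorption retards both mechanisms: v_R = v/R = 0.04401 m/day, D_R = D/R = 0.03230 m²/day.
v_R·t = 0.04401 × 56.3 = 2.477763 m; 2√(D_R t) = 2.697 m; argument = (7.12 − 2.477763)/2.697 = 1.721.
C = C₀ × ½·erfc(1.721) = 1480 × 0.007469 = 11.1 mg/L.

11.1 mg/L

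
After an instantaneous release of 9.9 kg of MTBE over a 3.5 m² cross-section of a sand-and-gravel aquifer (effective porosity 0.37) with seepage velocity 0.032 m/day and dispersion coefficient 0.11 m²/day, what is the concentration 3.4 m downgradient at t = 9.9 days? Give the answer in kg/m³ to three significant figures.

For an instantaneous plane source, C(x,t) = M/(n_e·A·√(4πDt)) · exp(−(x−vt)²/(4Dt)), with n_e·A the pore (flow) area.
Plume center vt = 0.032 × 9.9 = 0.3168 m, so the well at 3.4 m is 3.0832 m downgradient of the peak.
√(4πDt) = 3.699 m, giving peak height M/(n_e·A·√(4πDt)) = 9.9/(0.37 × 3.5 × 3.699) = 2.067 kg/m³.
(x−vt)²/(4Dt) = (3.0832)²/(4 × 0.11 × 9.9) = 2.182; exp(−2.182) = 0.1128.
C = 2.067 × 0.1128 = 0.233 kg/m³.

0.233 kg/m³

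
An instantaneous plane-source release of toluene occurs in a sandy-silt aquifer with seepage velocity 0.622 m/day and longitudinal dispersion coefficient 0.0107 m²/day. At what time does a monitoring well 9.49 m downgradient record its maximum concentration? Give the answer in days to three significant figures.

For the 1D instantaneous-source solution, setting ∂C/∂t = 0 at fixed x gives v²t² + 2Dt − x² = 0, so t = (√(D² + v²x²) − D)/v².
√(D² + v²x²) = √(0.0107² + 0.622² × 9.49²) = 5.903; v² = 0.386884.
t = (5.903 − 0.0107)/0.386884 = 15.2 days (vs. the pure-advection estimate x/v = 15.3 d).

15.2 days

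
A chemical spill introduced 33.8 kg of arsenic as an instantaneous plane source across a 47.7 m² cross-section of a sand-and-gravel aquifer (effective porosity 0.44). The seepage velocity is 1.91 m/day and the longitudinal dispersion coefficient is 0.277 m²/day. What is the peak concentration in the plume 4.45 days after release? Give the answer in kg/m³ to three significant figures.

0.409 kg/m³

The peak of an instantaneous 1D plume sits at x = vt; there the Gaussian factor is 1 and C_max = M/(n_e·A·√(4πDt)), where n_e·A is the pore area the mass is dissolved in.
√(4πDt) = √(4π × 0.277 × 4.45) = 3.936 m, so C_max = 33.8/(0.44 × 47.7 × 3.936) = 0.409 kg/m³.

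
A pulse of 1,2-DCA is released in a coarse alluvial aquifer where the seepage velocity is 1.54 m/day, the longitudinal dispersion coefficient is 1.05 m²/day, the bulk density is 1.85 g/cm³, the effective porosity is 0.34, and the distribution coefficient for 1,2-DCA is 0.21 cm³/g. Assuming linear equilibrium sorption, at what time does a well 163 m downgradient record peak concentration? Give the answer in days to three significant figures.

226 days

Retardation factor R = 1 + ρ_b·K_d/n = 1 + 1.85 × 0.21/0.34 = 2.143.
Sorption retards both mechanisms: v_R = v/R = 0.7186 m/day, D_R = D/R = 0.4900 m²/day.
Peak time from v_R²t² + 2D_R t − x² = 0: t = (√(D_R² + v_R²x²) − D_R)/v_R².
√(D_R² + v_R²x²) = √(0.4900² + 0.7186² × 163²) = 117.1; v_R² = 0.5164.
t = (117.1 − 0.4900)/0.5164 = 226 days.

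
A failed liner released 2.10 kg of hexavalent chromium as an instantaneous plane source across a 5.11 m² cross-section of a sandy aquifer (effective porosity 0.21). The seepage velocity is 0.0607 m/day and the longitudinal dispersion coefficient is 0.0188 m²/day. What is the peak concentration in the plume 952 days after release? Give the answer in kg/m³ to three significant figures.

The peak of an instantaneous 1D plume sits at x = vt; there the Gaussian factor is 1 and C_max = M/(n_e·A·√(4πDt)), where n_e·A is the pore area the mass is dissolved in.
√(4πDt) = √(4π × 0.0188 × 952) = 15.00 m, so C_max = 2.10/(0.21 × 5.11 × 15.00) = 0.130 kg/m³.

0.130 kg/m³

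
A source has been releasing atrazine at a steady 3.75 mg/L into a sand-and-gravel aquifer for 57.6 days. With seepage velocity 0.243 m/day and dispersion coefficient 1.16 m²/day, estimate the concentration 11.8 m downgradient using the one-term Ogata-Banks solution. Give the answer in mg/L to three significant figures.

For a continuous step input, C/C₀ ≈ ½·erfc((x−vt)/(2√(Dt))).
vt = 0.243 × 57.6 = 13.9968 m and 2√(Dt) = 2√(1.16 × 57.6) = 16.35 m.
Argument (x−vt)/(2√(Dt)) = (11.8 − 13.9968)/16.35 = -0.1344; ½·erfc(-0.1344) = 0.5754.
C = 3.75 × 0.5754 = 2.16 mg/L.

2.16 mg/L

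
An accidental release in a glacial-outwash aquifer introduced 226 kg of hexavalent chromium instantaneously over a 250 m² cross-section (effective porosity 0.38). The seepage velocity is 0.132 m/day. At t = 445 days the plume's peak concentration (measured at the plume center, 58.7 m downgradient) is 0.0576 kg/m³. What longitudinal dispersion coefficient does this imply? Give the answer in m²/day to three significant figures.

At the plume center C_max = M/(n_e·A·√(4πDt)), so D = M²/(4πt·(n_e·A·C_max)²).
n_e·A·C_max = 0.38 × 250 × 0.0576 = 5.472 kg/m.
D = 226²/(4π × 445 × 5.472²) = 0.305 m²/day.

0.305 m²/day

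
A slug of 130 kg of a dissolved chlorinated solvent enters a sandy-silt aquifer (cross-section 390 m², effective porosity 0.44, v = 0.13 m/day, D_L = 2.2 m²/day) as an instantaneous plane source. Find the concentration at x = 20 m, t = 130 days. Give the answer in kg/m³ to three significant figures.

For an instantaneous plane source, C(x,t) = M/(n_e·A·√(4πDt)) · exp(−(x−vt)²/(4Dt)), with n_e·A the pore (flow) area.
Plume center vt = 0.13 × 130 = 16.9 m, so the well at 20 m is 3.1 m downgradient of the peak.
√(4πDt) = 59.95 m, giving peak height M/(n_e·A·√(4πDt)) = 130/(0.44 × 390 × 59.95) = 0.01264 kg/m³.
(x−vt)²/(4Dt) = (3.1)²/(4 × 2.2 × 130) = 0.008400; exp(−0.008400) = 0.9916.
C = 0.01264 × 0.9916 = 0.0125 kg/m³.

0.0125 kg/m³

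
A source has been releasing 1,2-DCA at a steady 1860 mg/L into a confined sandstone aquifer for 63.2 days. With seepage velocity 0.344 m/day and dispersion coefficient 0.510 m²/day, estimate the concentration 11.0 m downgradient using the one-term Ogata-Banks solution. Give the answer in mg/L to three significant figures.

1690 mg/L

For a continuous step input, C/C₀ ≈ ½·erfc((x−vt)/(2√(Dt))).
vt = 0.344 × 63.2 = 21.7408 m and 2√(Dt) = 2√(0.510 × 63.2) = 11.35 m.
Argument (x−vt)/(2√(Dt)) = (11.0 − 21.7408)/11.35 = -0.9463; ½·erfc(-0.9463) = 0.9096.
C = 1860 × 0.9096 = 1690 mg/L.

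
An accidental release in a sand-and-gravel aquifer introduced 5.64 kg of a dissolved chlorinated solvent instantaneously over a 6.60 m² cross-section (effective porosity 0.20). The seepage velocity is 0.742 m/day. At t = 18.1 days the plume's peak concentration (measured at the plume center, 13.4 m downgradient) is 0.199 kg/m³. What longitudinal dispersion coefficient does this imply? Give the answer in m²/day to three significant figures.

At the plume center C_max = M/(n_e·A·√(4πDt)), so D = M²/(4πt·(n_e·A·C_max)²).
n_e·A·C_max = 0.20 × 6.60 × 0.199 = 0.2627 kg/m.
D = 5.64²/(4π × 18.1 × 0.2627²) = 2.03 m²/day.

2.03 m²/day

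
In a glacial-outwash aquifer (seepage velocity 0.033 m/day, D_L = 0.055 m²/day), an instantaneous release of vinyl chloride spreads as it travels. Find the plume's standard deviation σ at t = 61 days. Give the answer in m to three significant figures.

2.59 m

Dispersive spreading gives a Gaussian with σ² = 2Dt; advection only shifts the center.
σ = √(2 × 0.055 × 61) = 2.59 m.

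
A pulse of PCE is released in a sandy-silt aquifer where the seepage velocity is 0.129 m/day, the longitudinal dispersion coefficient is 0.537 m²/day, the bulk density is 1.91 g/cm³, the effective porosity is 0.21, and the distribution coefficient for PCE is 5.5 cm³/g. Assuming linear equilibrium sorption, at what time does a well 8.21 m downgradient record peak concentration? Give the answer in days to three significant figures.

1990 days

Retardation factor R = 1 + ρ_b·K_d/n = 1 + 1.91 × 5.5/0.21 = 51.02.
Sorption retards both mechanisms: v_R = v/R = 0.002528 m/day, D_R = D/R = 0.01053 m²/day.
Peak time from v_R²t² + 2D_R t − x² = 0: t = (√(D_R² + v_R²x²) − D_R)/v_R².
√(D_R² + v_R²x²) = √(0.01053² + 0.002528² × 8.21²) = 0.02327; v_R² = 6.391e-06.
t = (0.02327 − 0.01053)/6.391e-06 = 1990 days.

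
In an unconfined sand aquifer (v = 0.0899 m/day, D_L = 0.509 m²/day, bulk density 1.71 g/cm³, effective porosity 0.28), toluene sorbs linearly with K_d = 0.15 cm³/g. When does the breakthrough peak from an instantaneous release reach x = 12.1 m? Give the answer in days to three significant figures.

164 days

Retardation factor R = 1 + ρ_b·K_d/n = 1 + 1.71 × 0.15/0.28 = 1.916.
Sorption retards both mechanisms: v_R = v/R = 0.04692 m/day, D_R = D/R = 0.2657 m²/day.
Peak time from v_R²t² + 2D_R t − x² = 0: t = (√(D_R² + v_R²x²) − D_R)/v_R².
√(D_R² + v_R²x²) = √(0.2657² + 0.04692² × 12.1²) = 0.6268; v_R² = 0.002201.
t = (0.6268 − 0.2657)/0.002201 = 164 days.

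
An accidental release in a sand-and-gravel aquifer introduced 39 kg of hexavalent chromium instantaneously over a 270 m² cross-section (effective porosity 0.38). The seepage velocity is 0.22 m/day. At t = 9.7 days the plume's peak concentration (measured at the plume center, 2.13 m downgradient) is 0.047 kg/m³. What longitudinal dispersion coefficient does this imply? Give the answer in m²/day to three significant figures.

0.537 m²/day

At the plume center C_max = M/(n_e·A·√(4πDt)), so D = M²/(4πt·(n_e·A·C_max)²).
n_e·A·C_max = 0.38 × 270 × 0.047 = 4.822 kg/m.
D = 39²/(4π × 9.7 × 4.822²) = 0.537 m²/day.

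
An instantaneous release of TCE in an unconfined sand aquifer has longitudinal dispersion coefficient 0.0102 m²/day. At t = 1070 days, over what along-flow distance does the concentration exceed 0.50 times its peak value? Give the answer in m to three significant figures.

11.0 m

The plume is Gaussian with σ = √(2Dt) = √(2 × 0.0102 × 1070) = 4.672 m.
C/C_peak = exp(−Δx²/(2σ²)) = 0.50 ⇒ Δx = σ·√(−2 ln 0.50) = 4.672 × 1.177 = 5.499 m.
Width = 2Δx = 11.0 m.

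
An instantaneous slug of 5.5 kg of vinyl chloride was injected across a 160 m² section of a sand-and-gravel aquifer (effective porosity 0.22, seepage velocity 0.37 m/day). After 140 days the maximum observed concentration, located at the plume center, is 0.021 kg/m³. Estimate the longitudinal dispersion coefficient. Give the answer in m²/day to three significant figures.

0.0315 m²/day

At the plume center C_max = M/(n_e·A·√(4πDt)), so D = M²/(4πt·(n_e·A·C_max)²).
n_e·A·C_max = 0.22 × 160 × 0.021 = 0.7392 kg/m.
D = 5.5²/(4π × 140 × 0.7392²) = 0.0315 m²/day.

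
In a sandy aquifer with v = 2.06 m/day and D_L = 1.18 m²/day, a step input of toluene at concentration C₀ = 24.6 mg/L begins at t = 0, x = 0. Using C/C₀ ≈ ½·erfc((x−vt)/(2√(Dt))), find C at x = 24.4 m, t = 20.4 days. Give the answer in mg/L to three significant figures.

24.5 mg/L

For a continuous step input, C/C₀ ≈ ½·erfc((x−vt)/(2√(Dt))).
vt = 2.06 × 20.4 = 42.024 m and 2√(Dt) = 2√(1.18 × 20.4) = 9.813 m.
Argument (x−vt)/(2√(Dt)) = (24.4 − 42.024)/9.813 = -1.796; ½·erfc(-1.796) = 0.9945.
C = 24.6 × 0.9945 = 24.5 mg/L.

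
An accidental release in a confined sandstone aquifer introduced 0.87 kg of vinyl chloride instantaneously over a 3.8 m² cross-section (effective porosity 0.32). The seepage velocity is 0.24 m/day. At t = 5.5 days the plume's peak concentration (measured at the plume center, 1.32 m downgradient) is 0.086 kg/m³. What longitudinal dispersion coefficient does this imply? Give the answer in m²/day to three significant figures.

1.00 m²/day

At the plume center C_max = M/(n_e·A·√(4πDt)), so D = M²/(4πt·(n_e·A·C_max)²).
n_e·A·C_max = 0.32 × 3.8 × 0.086 = 0.1046 kg/m.
D = 0.87²/(4π × 5.5 × 0.1046²) = 1.00 m²/day.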